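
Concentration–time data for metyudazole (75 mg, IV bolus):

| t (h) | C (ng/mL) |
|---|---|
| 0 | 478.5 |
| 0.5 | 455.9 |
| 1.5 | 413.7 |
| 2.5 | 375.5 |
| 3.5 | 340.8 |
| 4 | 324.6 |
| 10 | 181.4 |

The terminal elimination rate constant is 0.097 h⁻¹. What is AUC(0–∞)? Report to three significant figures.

AUC = 4980 ng/mL·h

Trapezoidal AUC_0→10:
  [0→0.5]: (478.5+455.9)/2 × 0.5 = 233.6
  [0.5→1.5]: (455.9+413.7)/2 × 1 = 434.8
  [1.5→2.5]: (413.7+375.5)/2 × 1 = 394.6
  [2.5→3.5]: (375.5+340.8)/2 × 1 = 358.15
  [3.5→4]: (340.8+324.6)/2 × 0.5 = 166.35
  [4→10]: (324.6+181.4)/2 × 6 = 1518.0
  Sum = 3105.5 ng/mL·h
Extrapolated tail: C_last / k_e = 181.4 / 0.097 = 1870.103
AUC_0→∞ = 3105.5 + 1870.103 = 4975.603 ng/mL·h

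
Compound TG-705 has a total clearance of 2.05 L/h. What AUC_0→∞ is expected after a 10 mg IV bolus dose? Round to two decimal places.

AUC_0→∞ = Dose_iv / CL
        = 10 / 2.05 = 4.87805 mg/L·h

AUC = 4.88 mg/L·h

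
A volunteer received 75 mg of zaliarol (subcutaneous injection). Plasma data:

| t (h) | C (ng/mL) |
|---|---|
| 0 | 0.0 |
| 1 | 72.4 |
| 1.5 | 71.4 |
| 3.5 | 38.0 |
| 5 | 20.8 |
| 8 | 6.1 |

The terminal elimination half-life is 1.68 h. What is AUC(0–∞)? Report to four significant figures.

Trapezoidal AUC_0→8:
  [0→1]: (0.0+72.4)/2 × 1 = 36.2
  [1→1.5]: (72.4+71.4)/2 × 0.5 = 35.95
  [1.5→3.5]: (71.4+38.0)/2 × 2 = 109.4
  [3.5→5]: (38.0+20.8)/2 × 1.5 = 44.1
  [5→8]: (20.8+6.1)/2 × 3 = 40.35
  Sum = 266.0 ng/mL·h
k_e = ln2 / t½ = 0.693147 / 1.68 = 0.4126 h^-1
Extrapolated tail: C_last / k_e = 6.1 / 0.4126 = 14.784
AUC_0→∞ = 266.0 + 14.784 = 280.784 ng/mL·h

AUC = 280.8 ng/mL·h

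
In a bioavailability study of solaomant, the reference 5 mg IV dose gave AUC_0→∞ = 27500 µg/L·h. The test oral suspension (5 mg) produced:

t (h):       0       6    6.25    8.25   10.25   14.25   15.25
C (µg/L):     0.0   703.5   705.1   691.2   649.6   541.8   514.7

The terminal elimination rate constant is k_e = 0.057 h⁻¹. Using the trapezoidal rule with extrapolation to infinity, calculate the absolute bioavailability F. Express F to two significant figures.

F = 0.62

Trapezoidal AUC_0→15.25 (oral suspension):
  [0→6]: (0.0+703.5)/2 × 6 = 2110.5
  [6→6.25]: (703.5+705.1)/2 × 0.25 = 176.075
  [6.25→8.25]: (705.1+691.2)/2 × 2 = 1396.3
  [8.25→10.25]: (691.2+649.6)/2 × 2 = 1340.8
  [10.25→14.25]: (649.6+541.8)/2 × 4 = 2382.8
  [14.25→15.25]: (541.8+514.7)/2 × 1 = 528.25
  Sum = 7934.725 µg/L·h
Tail: C_last/k_e = 514.7/0.057 = 9029.825
AUC_0→∞ (oral suspension) = 7934.725 + 9029.825 = 16964.55 µg/L·h
F = (AUC_ev/D_ev)/(AUC_iv/D_iv) = (16964.55/5)/(27500/5) = 3392.91/5500 = 0.6169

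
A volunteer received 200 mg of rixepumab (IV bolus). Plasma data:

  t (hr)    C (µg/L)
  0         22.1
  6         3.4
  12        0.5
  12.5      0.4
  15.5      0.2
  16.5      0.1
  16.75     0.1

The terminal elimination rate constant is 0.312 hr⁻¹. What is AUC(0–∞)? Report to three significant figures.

AUC = 89.8 µg/L·hr

Trapezoidal AUC_0→16.75:
  [0→6]: (22.1+3.4)/2 × 6 = 76.5
  [6→12]: (3.4+0.5)/2 × 6 = 11.7
  [12→12.5]: (0.5+0.4)/2 × 0.5 = 0.225
  [12.5→15.5]: (0.4+0.2)/2 × 3 = 0.9
  [15.5→16.5]: (0.2+0.1)/2 × 1 = 0.15
  [16.5→16.75]: (0.1+0.1)/2 × 0.25 = 0.025
  Sum = 89.5 µg/L·hr
Extrapolated tail: C_last / k_e = 0.1 / 0.312 = 0.321
AUC_0→∞ = 89.5 + 0.321 = 89.821 µg/L·hr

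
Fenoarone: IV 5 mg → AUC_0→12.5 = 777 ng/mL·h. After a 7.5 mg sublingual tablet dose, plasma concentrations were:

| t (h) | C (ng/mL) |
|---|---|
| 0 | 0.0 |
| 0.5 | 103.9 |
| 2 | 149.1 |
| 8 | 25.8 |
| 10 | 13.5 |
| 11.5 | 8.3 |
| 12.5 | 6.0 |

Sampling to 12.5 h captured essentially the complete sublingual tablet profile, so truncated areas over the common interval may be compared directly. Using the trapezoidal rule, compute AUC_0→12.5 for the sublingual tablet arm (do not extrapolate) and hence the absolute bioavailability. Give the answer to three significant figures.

Trapezoidal AUC_0→12.5 (sublingual tablet):
  [0→0.5]: (0.0+103.9)/2 × 0.5 = 25.975
  [0.5→2]: (103.9+149.1)/2 × 1.5 = 189.75
  [2→8]: (149.1+25.8)/2 × 6 = 524.7
  [8→10]: (25.8+13.5)/2 × 2 = 39.3
  [10→11.5]: (13.5+8.3)/2 × 1.5 = 16.35
  [11.5→12.5]: (8.3+6.0)/2 × 1 = 7.15
  Sum = 803.225 ng/mL·h
F = (AUC_ev/D_ev)/(AUC_iv/D_iv) = (803.225/7.5)/(777/5) = 107.097/155.4 = 0.6892

F = 0.689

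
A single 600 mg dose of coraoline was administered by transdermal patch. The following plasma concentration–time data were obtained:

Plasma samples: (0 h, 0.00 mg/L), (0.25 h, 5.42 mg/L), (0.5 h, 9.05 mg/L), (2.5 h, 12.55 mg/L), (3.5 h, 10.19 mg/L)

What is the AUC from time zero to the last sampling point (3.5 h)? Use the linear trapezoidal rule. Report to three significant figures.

Trapezoidal AUC_0→3.5:
  [0→0.25]: (0.00+5.42)/2 × 0.25 = 0.6775
  [0.25→0.5]: (5.42+9.05)/2 × 0.25 = 1.80875
  [0.5→2.5]: (9.05+12.55)/2 × 2 = 21.6
  [2.5→3.5]: (12.55+10.19)/2 × 1 = 11.37
  Sum = 35.45625 mg/L·h

AUC = 35.5 mg/L·h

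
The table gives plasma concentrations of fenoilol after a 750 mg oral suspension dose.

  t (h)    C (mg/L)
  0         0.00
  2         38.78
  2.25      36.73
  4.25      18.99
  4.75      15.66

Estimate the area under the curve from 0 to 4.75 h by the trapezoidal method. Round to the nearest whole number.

AUC = 113 mg/L·h

Trapezoidal AUC_0→4.75:
  [0→2]: (0.00+38.78)/2 × 2 = 38.78
  [2→2.25]: (38.78+36.73)/2 × 0.25 = 9.43875
  [2.25→4.25]: (36.73+18.99)/2 × 2 = 55.72
  [4.25→4.75]: (18.99+15.66)/2 × 0.5 = 8.6625
  Sum = 112.60125 mg/L·h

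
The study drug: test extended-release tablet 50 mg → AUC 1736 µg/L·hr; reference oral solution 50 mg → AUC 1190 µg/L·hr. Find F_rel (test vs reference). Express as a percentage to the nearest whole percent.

F_rel = 146%

F_rel = (AUC_test/D_test) / (AUC_ref/D_ref)
      = (1736/50) / (1190/50)
      = 34.72 / 23.8 = 1.4588 = 145.88%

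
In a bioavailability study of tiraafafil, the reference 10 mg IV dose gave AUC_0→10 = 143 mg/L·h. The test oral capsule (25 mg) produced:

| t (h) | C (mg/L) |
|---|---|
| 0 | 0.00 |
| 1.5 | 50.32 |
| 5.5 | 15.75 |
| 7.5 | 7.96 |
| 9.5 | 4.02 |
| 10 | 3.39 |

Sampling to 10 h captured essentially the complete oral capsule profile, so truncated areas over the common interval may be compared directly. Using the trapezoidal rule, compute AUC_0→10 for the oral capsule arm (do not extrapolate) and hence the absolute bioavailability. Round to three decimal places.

F = 0.580

Trapezoidal AUC_0→10 (oral capsule):
  [0→1.5]: (0.00+50.32)/2 × 1.5 = 37.74
  [1.5→5.5]: (50.32+15.75)/2 × 4 = 132.14
  [5.5→7.5]: (15.75+7.96)/2 × 2 = 23.71
  [7.5→9.5]: (7.96+4.02)/2 × 2 = 11.98
  [9.5→10]: (4.02+3.39)/2 × 0.5 = 1.8525
  Sum = 207.4225 mg/L·h
F = (AUC_ev/D_ev)/(AUC_iv/D_iv) = (207.4225/25)/(143/10) = 8.2969/14.3 = 0.5802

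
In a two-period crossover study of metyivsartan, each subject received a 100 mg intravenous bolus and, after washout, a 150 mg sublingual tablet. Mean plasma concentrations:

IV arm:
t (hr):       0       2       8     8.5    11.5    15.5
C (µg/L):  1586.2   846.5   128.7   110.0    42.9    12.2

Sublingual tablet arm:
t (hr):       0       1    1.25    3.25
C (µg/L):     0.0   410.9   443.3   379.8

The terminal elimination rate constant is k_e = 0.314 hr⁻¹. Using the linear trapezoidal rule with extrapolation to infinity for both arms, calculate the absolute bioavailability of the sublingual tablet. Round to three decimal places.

Trapezoidal AUC_0→15.5 (IV):
  [0→2]: (1586.2+846.5)/2 × 2 = 2432.7
  [2→8]: (846.5+128.7)/2 × 6 = 2925.6
  [8→8.5]: (128.7+110.0)/2 × 0.5 = 59.675
  [8.5→11.5]: (110.0+42.9)/2 × 3 = 229.35
  [11.5→15.5]: (42.9+12.2)/2 × 4 = 110.2
  Sum = 5757.525 µg/L·hr
IV tail: 12.2/0.314 = 38.854; AUC_iv,0→∞ = 5757.525 + 38.854 = 5796.379 µg/L·hr
Trapezoidal AUC_0→3.25 (sublingual tablet):
  [0→1]: (0.0+410.9)/2 × 1 = 205.45
  [1→1.25]: (410.9+443.3)/2 × 0.25 = 106.775
  [1.25→3.25]: (443.3+379.8)/2 × 2 = 823.1
  Sum = 1135.325 µg/L·hr
sublingual tablet tail: 379.8/0.314 = 1209.554; AUC_ev,0→∞ = 1135.325 + 1209.554 = 2344.879 µg/L·hr
F = (AUC_ev/D_ev)/(AUC_iv/D_iv) = (2344.879/150)/(5796.379/100) = 15.6325/57.96379 = 0.2697

F = 0.270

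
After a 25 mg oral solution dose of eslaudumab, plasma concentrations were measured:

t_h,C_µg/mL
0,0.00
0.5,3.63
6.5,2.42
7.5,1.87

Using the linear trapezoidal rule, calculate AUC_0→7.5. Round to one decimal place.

AUC = 21.2 µg/mL·h

Trapezoidal AUC_0→7.5:
  [0→0.5]: (0.00+3.63)/2 × 0.5 = 0.9075
  [0.5→6.5]: (3.63+2.42)/2 × 6 = 18.15
  [6.5→7.5]: (2.42+1.87)/2 × 1 = 2.145
  Sum = 21.2025 µg/mL·h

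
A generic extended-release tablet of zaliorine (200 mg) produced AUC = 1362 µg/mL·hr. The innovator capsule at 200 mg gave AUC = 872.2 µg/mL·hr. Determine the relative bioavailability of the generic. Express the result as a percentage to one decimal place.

F_rel = 156.2%

F_rel = (AUC_test/D_test) / (AUC_ref/D_ref)
      = (1362/200) / (872.2/200)
      = 6.81 / 4.361 = 1.5616 = 156.16%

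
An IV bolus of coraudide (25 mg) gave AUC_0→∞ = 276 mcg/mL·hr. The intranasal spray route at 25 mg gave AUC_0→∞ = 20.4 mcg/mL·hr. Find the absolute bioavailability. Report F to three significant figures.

F = 0.0739

F = (AUC_ev / D_ev) / (AUC_iv / D_iv)
  = (20.4/25) / (276/25)
  = 0.816 / 11.04 = 0.0739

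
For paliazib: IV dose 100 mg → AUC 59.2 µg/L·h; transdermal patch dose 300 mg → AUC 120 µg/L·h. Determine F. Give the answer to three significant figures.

F = 0.676

F = (AUC_ev / D_ev) / (AUC_iv / D_iv)
  = (120/300) / (59.2/100)
  = 0.4 / 0.592 = 0.6757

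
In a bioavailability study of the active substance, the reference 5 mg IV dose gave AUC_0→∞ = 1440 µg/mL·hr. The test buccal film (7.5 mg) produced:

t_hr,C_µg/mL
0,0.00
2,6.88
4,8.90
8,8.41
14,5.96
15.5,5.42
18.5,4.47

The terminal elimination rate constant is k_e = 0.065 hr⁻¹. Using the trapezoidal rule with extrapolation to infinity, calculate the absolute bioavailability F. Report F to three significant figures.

F = 0.0891

Trapezoidal AUC_0→18.5 (buccal film):
  [0→2]: (0.00+6.88)/2 × 2 = 6.88
  [2→4]: (6.88+8.90)/2 × 2 = 15.78
  [4→8]: (8.90+8.41)/2 × 4 = 34.62
  [8→14]: (8.41+5.96)/2 × 6 = 43.11
  [14→15.5]: (5.96+5.42)/2 × 1.5 = 8.535
  [15.5→18.5]: (5.42+4.47)/2 × 3 = 14.835
  Sum = 123.76 µg/mL·hr
Tail: C_last/k_e = 4.47/0.065 = 68.769
AUC_0→∞ (buccal film) = 123.76 + 68.769 = 192.529 µg/mL·hr
F = (AUC_ev/D_ev)/(AUC_iv/D_iv) = (192.529/7.5)/(1440/5) = 25.6705/288 = 0.0891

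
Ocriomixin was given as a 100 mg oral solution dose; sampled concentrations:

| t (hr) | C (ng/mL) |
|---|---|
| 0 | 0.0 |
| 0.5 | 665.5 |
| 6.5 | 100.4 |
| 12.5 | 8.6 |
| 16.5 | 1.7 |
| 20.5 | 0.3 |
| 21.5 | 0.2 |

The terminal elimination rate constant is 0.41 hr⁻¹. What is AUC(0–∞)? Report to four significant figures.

AUC = 2816 ng/mL·hr

Trapezoidal AUC_0→21.5:
  [0→0.5]: (0.0+665.5)/2 × 0.5 = 166.375
  [0.5→6.5]: (665.5+100.4)/2 × 6 = 2297.7
  [6.5→12.5]: (100.4+8.6)/2 × 6 = 327.0
  [12.5→16.5]: (8.6+1.7)/2 × 4 = 20.6
  [16.5→20.5]: (1.7+0.3)/2 × 4 = 4.0
  [20.5→21.5]: (0.3+0.2)/2 × 1 = 0.25
  Sum = 2815.925 ng/mL·hr
Extrapolated tail: C_last / k_e = 0.2 / 0.41 = 0.488
AUC_0→∞ = 2815.925 + 0.488 = 2816.413 ng/mL·hr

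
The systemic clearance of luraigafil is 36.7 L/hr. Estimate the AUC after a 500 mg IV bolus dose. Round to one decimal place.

AUC = 13.6 mg/L·hr

AUC_0→∞ = Dose_iv / CL
        = 500 / 36.7 = 13.624 mg/L·hr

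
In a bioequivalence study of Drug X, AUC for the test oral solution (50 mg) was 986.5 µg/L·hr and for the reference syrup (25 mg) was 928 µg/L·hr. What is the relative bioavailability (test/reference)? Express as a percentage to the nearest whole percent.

F_rel = (AUC_test/D_test) / (AUC_ref/D_ref)
      = (986.5/50) / (928/25)
      = 19.73 / 37.12 = 0.5315 = 53.15%

F_rel = 53%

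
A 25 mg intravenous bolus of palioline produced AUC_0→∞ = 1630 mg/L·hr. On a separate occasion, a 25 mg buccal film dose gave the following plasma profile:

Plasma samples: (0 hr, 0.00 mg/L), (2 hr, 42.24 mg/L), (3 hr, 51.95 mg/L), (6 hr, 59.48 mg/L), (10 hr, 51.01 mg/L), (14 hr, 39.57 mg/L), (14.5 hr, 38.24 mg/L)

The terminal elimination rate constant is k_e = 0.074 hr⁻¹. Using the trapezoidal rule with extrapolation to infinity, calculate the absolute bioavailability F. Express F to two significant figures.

Trapezoidal AUC_0→14.5 (buccal film):
  [0→2]: (0.00+42.24)/2 × 2 = 42.24
  [2→3]: (42.24+51.95)/2 × 1 = 47.095
  [3→6]: (51.95+59.48)/2 × 3 = 167.145
  [6→10]: (59.48+51.01)/2 × 4 = 220.98
  [10→14]: (51.01+39.57)/2 × 4 = 181.16
  [14→14.5]: (39.57+38.24)/2 × 0.5 = 19.4525
  Sum = 678.0725 mg/L·hr
Tail: C_last/k_e = 38.24/0.074 = 516.757
AUC_0→∞ (buccal film) = 678.0725 + 516.757 = 1194.8295 mg/L·hr
F = (AUC_ev/D_ev)/(AUC_iv/D_iv) = (1194.8295/25)/(1630/25) = 47.79318/65.2 = 0.7330

F = 0.73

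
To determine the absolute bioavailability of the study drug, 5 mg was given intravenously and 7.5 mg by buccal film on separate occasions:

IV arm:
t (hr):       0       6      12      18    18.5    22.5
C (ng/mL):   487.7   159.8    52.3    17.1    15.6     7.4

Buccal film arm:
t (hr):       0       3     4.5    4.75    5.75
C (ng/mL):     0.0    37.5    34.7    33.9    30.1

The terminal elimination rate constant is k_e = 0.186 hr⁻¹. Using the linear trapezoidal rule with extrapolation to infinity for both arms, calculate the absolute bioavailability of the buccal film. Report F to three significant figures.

Trapezoidal AUC_0→22.5 (IV):
  [0→6]: (487.7+159.8)/2 × 6 = 1942.5
  [6→12]: (159.8+52.3)/2 × 6 = 636.3
  [12→18]: (52.3+17.1)/2 × 6 = 208.2
  [18→18.5]: (17.1+15.6)/2 × 0.5 = 8.175
  [18.5→22.5]: (15.6+7.4)/2 × 4 = 46.0
  Sum = 2841.175 ng/mL·hr
IV tail: 7.4/0.186 = 39.785; AUC_iv,0→∞ = 2841.175 + 39.785 = 2880.96 ng/mL·hr
Trapezoidal AUC_0→5.75 (buccal film):
  [0→3]: (0.0+37.5)/2 × 3 = 56.25
  [3→4.5]: (37.5+34.7)/2 × 1.5 = 54.15
  [4.5→4.75]: (34.7+33.9)/2 × 0.25 = 8.575
  [4.75→5.75]: (33.9+30.1)/2 × 1 = 32.0
  Sum = 150.975 ng/mL·hr
buccal film tail: 30.1/0.186 = 161.828; AUC_ev,0→∞ = 150.975 + 161.828 = 312.803 ng/mL·hr
F = (AUC_ev/D_ev)/(AUC_iv/D_iv) = (312.803/7.5)/(2880.96/5) = 41.7071/576.192 = 0.0724

F = 0.0724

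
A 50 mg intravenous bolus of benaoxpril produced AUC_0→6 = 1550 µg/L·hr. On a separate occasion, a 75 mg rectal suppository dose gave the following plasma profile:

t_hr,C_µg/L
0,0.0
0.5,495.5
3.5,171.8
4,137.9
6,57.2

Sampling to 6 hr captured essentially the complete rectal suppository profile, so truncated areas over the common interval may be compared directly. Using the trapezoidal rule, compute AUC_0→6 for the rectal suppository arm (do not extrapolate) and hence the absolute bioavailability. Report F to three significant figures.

Trapezoidal AUC_0→6 (rectal suppository):
  [0→0.5]: (0.0+495.5)/2 × 0.5 = 123.875
  [0.5→3.5]: (495.5+171.8)/2 × 3 = 1000.95
  [3.5→4]: (171.8+137.9)/2 × 0.5 = 77.425
  [4→6]: (137.9+57.2)/2 × 2 = 195.1
  Sum = 1397.35 µg/L·hr
F = (AUC_ev/D_ev)/(AUC_iv/D_iv) = (1397.35/75)/(1550/50) = 18.6313/31 = 0.6010

F = 0.601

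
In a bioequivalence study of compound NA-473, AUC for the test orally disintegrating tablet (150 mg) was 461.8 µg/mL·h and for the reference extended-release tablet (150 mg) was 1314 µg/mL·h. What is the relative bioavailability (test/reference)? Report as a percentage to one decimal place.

F_rel = (AUC_test/D_test) / (AUC_ref/D_ref)
      = (461.8/150) / (1314/150)
      = 3.07867 / 8.76 = 0.3514 = 35.14%

F_rel = 35.1%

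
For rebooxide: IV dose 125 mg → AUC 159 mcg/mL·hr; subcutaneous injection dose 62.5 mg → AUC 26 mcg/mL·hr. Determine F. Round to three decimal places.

F = (AUC_ev / D_ev) / (AUC_iv / D_iv)
  = (26/62.5) / (159/125)
  = 0.416 / 1.272 = 0.3270

F = 0.327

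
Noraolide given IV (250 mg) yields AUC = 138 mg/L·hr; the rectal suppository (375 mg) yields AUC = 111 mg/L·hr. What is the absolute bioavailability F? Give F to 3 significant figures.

F = (AUC_ev / D_ev) / (AUC_iv / D_iv)
  = (111/375) / (138/250)
  = 0.296 / 0.552 = 0.5362

F = 0.536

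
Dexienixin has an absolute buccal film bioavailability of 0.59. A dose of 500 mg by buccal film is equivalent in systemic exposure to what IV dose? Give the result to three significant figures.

D_iv = 295 mg

Systemic exposure from an extravascular dose = F × D_ev, so the equivalent IV dose is F × D_ev.
D_iv = F × D_ev = 0.59 × 500 = 295 mg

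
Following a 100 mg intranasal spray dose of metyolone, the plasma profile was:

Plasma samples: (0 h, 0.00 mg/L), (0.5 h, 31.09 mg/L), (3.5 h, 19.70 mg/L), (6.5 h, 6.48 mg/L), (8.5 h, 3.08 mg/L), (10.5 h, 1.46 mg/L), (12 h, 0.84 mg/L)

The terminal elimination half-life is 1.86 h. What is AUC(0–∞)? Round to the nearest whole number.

AUC = 141 mg/L·h

Trapezoidal AUC_0→12:
  [0→0.5]: (0.00+31.09)/2 × 0.5 = 7.7725
  [0.5→3.5]: (31.09+19.70)/2 × 3 = 76.185
  [3.5→6.5]: (19.70+6.48)/2 × 3 = 39.27
  [6.5→8.5]: (6.48+3.08)/2 × 2 = 9.56
  [8.5→10.5]: (3.08+1.46)/2 × 2 = 4.54
  [10.5→12]: (1.46+0.84)/2 × 1.5 = 1.725
  Sum = 139.0525 mg/L·h
k_e = ln2 / t½ = 0.693147 / 1.86 = 0.3727 h^-1
Extrapolated tail: C_last / k_e = 0.84 / 0.3727 = 2.254
AUC_0→∞ = 139.0525 + 2.254 = 141.3065 mg/L·h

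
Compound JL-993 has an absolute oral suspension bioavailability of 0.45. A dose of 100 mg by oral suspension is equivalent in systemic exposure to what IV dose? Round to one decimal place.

Systemic exposure from an extravascular dose = F × D_ev, so the equivalent IV dose is F × D_ev.
D_iv = F × D_ev = 0.45 × 100 = 45 mg

D_iv = 45.0 mg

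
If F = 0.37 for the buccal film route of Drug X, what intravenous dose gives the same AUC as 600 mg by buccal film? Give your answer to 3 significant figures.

D_iv = 222 mg

Systemic exposure from an extravascular dose = F × D_ev, so the equivalent IV dose is F × D_ev.
D_iv = F × D_ev = 0.37 × 600 = 222 mg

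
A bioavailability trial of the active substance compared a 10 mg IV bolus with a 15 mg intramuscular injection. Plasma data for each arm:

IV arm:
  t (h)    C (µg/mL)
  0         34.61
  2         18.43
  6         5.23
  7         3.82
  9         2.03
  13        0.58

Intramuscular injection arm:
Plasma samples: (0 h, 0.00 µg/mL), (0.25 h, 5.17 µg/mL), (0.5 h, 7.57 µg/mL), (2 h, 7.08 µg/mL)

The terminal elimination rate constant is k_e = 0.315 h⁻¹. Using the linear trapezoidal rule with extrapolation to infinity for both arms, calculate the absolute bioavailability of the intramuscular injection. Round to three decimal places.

Trapezoidal AUC_0→13 (IV):
  [0→2]: (34.61+18.43)/2 × 2 = 53.04
  [2→6]: (18.43+5.23)/2 × 4 = 47.32
  [6→7]: (5.23+3.82)/2 × 1 = 4.525
  [7→9]: (3.82+2.03)/2 × 2 = 5.85
  [9→13]: (2.03+0.58)/2 × 4 = 5.22
  Sum = 115.955 µg/mL·h
IV tail: 0.58/0.315 = 1.841; AUC_iv,0→∞ = 115.955 + 1.841 = 117.796 µg/mL·h
Trapezoidal AUC_0→2 (intramuscular injection):
  [0→0.25]: (0.00+5.17)/2 × 0.25 = 0.64625
  [0.25→0.5]: (5.17+7.57)/2 × 0.25 = 1.5925
  [0.5→2]: (7.57+7.08)/2 × 1.5 = 10.9875
  Sum = 13.22625 µg/mL·h
intramuscular injection tail: 7.08/0.315 = 22.476; AUC_ev,0→∞ = 13.22625 + 22.476 = 35.70225 µg/mL·h
F = (AUC_ev/D_ev)/(AUC_iv/D_iv) = (35.70225/15)/(117.796/10) = 2.38015/11.7796 = 0.2021

F = 0.202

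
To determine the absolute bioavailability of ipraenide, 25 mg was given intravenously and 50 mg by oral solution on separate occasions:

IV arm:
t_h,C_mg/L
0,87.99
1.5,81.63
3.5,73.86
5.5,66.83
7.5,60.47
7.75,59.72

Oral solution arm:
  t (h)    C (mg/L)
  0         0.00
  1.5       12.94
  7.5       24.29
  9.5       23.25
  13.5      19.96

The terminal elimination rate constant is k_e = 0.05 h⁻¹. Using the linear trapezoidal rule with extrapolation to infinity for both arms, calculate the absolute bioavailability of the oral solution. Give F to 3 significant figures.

Trapezoidal AUC_0→7.75 (IV):
  [0→1.5]: (87.99+81.63)/2 × 1.5 = 127.215
  [1.5→3.5]: (81.63+73.86)/2 × 2 = 155.49
  [3.5→5.5]: (73.86+66.83)/2 × 2 = 140.69
  [5.5→7.5]: (66.83+60.47)/2 × 2 = 127.3
  [7.5→7.75]: (60.47+59.72)/2 × 0.25 = 15.02375
  Sum = 565.71875 mg/L·h
IV tail: 59.72/0.05 = 1194.400; AUC_iv,0→∞ = 565.71875 + 1194.400 = 1760.11875 mg/L·h
Trapezoidal AUC_0→13.5 (oral solution):
  [0→1.5]: (0.00+12.94)/2 × 1.5 = 9.705
  [1.5→7.5]: (12.94+24.29)/2 × 6 = 111.69
  [7.5→9.5]: (24.29+23.25)/2 × 2 = 47.54
  [9.5→13.5]: (23.25+19.96)/2 × 4 = 86.42
  Sum = 255.355 mg/L·h
oral solution tail: 19.96/0.05 = 399.200; AUC_ev,0→∞ = 255.355 + 399.200 = 654.555 mg/L·h
F = (AUC_ev/D_ev)/(AUC_iv/D_iv) = (654.555/50)/(1760.11875/25) = 13.0911/70.40475 = 0.1859

F = 0.186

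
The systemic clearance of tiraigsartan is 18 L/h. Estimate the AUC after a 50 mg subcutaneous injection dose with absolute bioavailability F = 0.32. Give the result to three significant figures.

AUC = 0.889 mg/L·h

AUC_0→∞ = F × Dose / CL
        = 0.32 × 50 / 18 = 0.888889 mg/L·h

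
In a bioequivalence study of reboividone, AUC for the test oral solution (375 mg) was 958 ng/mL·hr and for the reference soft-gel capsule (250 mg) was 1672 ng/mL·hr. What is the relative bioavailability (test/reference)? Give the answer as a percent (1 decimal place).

F_rel = (AUC_test/D_test) / (AUC_ref/D_ref)
      = (958/375) / (1672/250)
      = 2.55467 / 6.688 = 0.3820 = 38.20%

F_rel = 38.2%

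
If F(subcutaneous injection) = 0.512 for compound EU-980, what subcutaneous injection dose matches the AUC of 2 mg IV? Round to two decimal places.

For equal systemic exposure: F × D_ev = D_iv
D_ev = D_iv / F = 2 / 0.512 = 3.90625 mg

D_subcutaneous = 3.91 mg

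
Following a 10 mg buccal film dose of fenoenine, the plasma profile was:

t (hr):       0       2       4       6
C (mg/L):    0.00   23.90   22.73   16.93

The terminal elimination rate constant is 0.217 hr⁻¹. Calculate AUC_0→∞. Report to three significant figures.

Trapezoidal AUC_0→6:
  [0→2]: (0.00+23.90)/2 × 2 = 23.9
  [2→4]: (23.90+22.73)/2 × 2 = 46.63
  [4→6]: (22.73+16.93)/2 × 2 = 39.66
  Sum = 110.19 mg/L·hr
Extrapolated tail: C_last / k_e = 16.93 / 0.217 = 78.018
AUC_0→∞ = 110.19 + 78.018 = 188.208 mg/L·hr

AUC = 188 mg/L·hr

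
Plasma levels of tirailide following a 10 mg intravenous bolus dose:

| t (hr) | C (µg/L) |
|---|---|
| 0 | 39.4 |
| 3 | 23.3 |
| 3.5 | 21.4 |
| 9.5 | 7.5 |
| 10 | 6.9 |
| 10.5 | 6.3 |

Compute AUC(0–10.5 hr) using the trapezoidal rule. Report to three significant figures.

AUC = 199 µg/L·hr

Trapezoidal AUC_0→10.5:
  [0→3]: (39.4+23.3)/2 × 3 = 94.05
  [3→3.5]: (23.3+21.4)/2 × 0.5 = 11.175
  [3.5→9.5]: (21.4+7.5)/2 × 6 = 86.7
  [9.5→10]: (7.5+6.9)/2 × 0.5 = 3.6
  [10→10.5]: (6.9+6.3)/2 × 0.5 = 3.3
  Sum = 198.825 µg/L·hr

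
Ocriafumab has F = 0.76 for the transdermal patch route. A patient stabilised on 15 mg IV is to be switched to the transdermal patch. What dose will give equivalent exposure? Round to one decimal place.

D_transdermal = 19.7 mg

For equal systemic exposure: F × D_ev = D_iv
D_ev = D_iv / F = 15 / 0.76 = 19.7368 mg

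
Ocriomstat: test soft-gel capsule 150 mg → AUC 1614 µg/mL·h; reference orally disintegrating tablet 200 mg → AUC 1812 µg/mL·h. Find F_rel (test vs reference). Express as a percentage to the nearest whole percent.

F_rel = (AUC_test/D_test) / (AUC_ref/D_ref)
      = (1614/150) / (1812/200)
      = 10.76 / 9.06 = 1.1876 = 118.76%

F_rel = 119%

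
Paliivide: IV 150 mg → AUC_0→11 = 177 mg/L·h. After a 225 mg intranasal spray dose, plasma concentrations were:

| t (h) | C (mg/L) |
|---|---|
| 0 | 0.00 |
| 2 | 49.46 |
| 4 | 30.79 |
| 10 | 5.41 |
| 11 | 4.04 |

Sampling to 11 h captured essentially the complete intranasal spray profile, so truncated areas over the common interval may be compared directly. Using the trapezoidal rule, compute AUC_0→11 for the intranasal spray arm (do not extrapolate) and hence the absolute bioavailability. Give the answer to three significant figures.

Trapezoidal AUC_0→11 (intranasal spray):
  [0→2]: (0.00+49.46)/2 × 2 = 49.46
  [2→4]: (49.46+30.79)/2 × 2 = 80.25
  [4→10]: (30.79+5.41)/2 × 6 = 108.6
  [10→11]: (5.41+4.04)/2 × 1 = 4.725
  Sum = 243.035 mg/L·h
F = (AUC_ev/D_ev)/(AUC_iv/D_iv) = (243.035/225)/(177/150) = 1.08016/1.18 = 0.9154

F = 0.915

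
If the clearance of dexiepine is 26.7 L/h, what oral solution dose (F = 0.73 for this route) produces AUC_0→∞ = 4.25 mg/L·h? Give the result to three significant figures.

Dose = 155 mg

Dose = CL × AUC_0→∞ / F
     = 26.7 × 4.25 / 0.73 = 155.445 mg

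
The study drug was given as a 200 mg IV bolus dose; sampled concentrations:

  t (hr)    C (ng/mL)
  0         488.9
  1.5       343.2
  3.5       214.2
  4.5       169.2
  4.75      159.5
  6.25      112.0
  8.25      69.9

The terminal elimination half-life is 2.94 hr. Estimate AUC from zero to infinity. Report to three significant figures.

Trapezoidal AUC_0→8.25:
  [0→1.5]: (488.9+343.2)/2 × 1.5 = 624.075
  [1.5→3.5]: (343.2+214.2)/2 × 2 = 557.4
  [3.5→4.5]: (214.2+169.2)/2 × 1 = 191.7
  [4.5→4.75]: (169.2+159.5)/2 × 0.25 = 41.0875
  [4.75→6.25]: (159.5+112.0)/2 × 1.5 = 203.625
  [6.25→8.25]: (112.0+69.9)/2 × 2 = 181.9
  Sum = 1799.7875 ng/mL·hr
k_e = ln2 / t½ = 0.693147 / 2.94 = 0.2358 hr^-1
Extrapolated tail: C_last / k_e = 69.9 / 0.2358 = 296.438
AUC_0→∞ = 1799.7875 + 296.438 = 2096.2255 ng/mL·hr

AUC = 2100 ng/mL·hr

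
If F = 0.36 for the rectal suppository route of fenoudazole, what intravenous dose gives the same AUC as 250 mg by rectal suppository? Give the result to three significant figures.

D_iv = 90.0 mg

Systemic exposure from an extravascular dose = F × D_ev, so the equivalent IV dose is F × D_ev.
D_iv = F × D_ev = 0.36 × 250 = 90 mg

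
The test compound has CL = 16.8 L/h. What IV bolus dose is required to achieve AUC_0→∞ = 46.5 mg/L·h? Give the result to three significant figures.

Dose = 781 mg

Dose_iv = CL × AUC_0→∞
     = 16.8 × 46.5 = 781.2 mg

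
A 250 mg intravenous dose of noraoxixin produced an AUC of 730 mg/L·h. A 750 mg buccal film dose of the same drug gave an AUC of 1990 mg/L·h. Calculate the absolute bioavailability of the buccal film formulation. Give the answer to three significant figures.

F = (AUC_ev / D_ev) / (AUC_iv / D_iv)
  = (1990/750) / (730/250)
  = 2.65333 / 2.92 = 0.9087

F = 0.909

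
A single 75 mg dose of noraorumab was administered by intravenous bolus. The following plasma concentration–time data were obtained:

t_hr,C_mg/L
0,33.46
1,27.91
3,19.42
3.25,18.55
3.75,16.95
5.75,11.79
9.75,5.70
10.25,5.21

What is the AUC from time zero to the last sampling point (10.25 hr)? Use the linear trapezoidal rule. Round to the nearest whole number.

Trapezoidal AUC_0→10.25:
  [0→1]: (33.46+27.91)/2 × 1 = 30.685
  [1→3]: (27.91+19.42)/2 × 2 = 47.33
  [3→3.25]: (19.42+18.55)/2 × 0.25 = 4.74625
  [3.25→3.75]: (18.55+16.95)/2 × 0.5 = 8.875
  [3.75→5.75]: (16.95+11.79)/2 × 2 = 28.74
  [5.75→9.75]: (11.79+5.70)/2 × 4 = 34.98
  [9.75→10.25]: (5.70+5.21)/2 × 0.5 = 2.7275
  Sum = 158.08375 mg/L·hr

AUC = 158 mg/L·hr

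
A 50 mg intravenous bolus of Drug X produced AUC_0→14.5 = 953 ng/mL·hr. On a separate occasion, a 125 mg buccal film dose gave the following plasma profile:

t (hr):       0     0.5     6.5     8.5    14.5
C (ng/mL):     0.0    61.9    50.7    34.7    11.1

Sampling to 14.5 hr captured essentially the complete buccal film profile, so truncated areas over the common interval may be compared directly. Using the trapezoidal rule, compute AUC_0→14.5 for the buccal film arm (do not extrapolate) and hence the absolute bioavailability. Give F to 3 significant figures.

F = 0.242

Trapezoidal AUC_0→14.5 (buccal film):
  [0→0.5]: (0.0+61.9)/2 × 0.5 = 15.475
  [0.5→6.5]: (61.9+50.7)/2 × 6 = 337.8
  [6.5→8.5]: (50.7+34.7)/2 × 2 = 85.4
  [8.5→14.5]: (34.7+11.1)/2 × 6 = 137.4
  Sum = 576.075 ng/mL·hr
F = (AUC_ev/D_ev)/(AUC_iv/D_iv) = (576.075/125)/(953/50) = 4.6086/19.06 = 0.2418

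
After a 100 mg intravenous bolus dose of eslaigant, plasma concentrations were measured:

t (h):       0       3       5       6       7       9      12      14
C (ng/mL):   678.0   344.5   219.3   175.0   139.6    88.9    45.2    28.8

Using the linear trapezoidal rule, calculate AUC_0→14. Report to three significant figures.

Trapezoidal AUC_0→14:
  [0→3]: (678.0+344.5)/2 × 3 = 1533.75
  [3→5]: (344.5+219.3)/2 × 2 = 563.8
  [5→6]: (219.3+175.0)/2 × 1 = 197.15
  [6→7]: (175.0+139.6)/2 × 1 = 157.3
  [7→9]: (139.6+88.9)/2 × 2 = 228.5
  [9→12]: (88.9+45.2)/2 × 3 = 201.15
  [12→14]: (45.2+28.8)/2 × 2 = 74.0
  Sum = 2955.65 ng/mL·h

AUC = 2960 ng/mL·h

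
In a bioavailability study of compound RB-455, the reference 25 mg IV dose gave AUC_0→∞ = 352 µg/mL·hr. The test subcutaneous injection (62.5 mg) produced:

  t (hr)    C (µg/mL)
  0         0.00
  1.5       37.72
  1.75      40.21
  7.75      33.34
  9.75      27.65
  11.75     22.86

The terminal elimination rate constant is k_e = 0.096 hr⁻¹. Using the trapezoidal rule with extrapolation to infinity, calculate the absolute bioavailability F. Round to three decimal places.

F = 0.691

Trapezoidal AUC_0→11.75 (subcutaneous injection):
  [0→1.5]: (0.00+37.72)/2 × 1.5 = 28.29
  [1.5→1.75]: (37.72+40.21)/2 × 0.25 = 9.74125
  [1.75→7.75]: (40.21+33.34)/2 × 6 = 220.65
  [7.75→9.75]: (33.34+27.65)/2 × 2 = 60.99
  [9.75→11.75]: (27.65+22.86)/2 × 2 = 50.51
  Sum = 370.18125 µg/mL·hr
Tail: C_last/k_e = 22.86/0.096 = 238.125
AUC_0→∞ (subcutaneous injection) = 370.18125 + 238.125 = 608.30625 µg/mL·hr
F = (AUC_ev/D_ev)/(AUC_iv/D_iv) = (608.30625/62.5)/(352/25) = 9.7329/14.08 = 0.6913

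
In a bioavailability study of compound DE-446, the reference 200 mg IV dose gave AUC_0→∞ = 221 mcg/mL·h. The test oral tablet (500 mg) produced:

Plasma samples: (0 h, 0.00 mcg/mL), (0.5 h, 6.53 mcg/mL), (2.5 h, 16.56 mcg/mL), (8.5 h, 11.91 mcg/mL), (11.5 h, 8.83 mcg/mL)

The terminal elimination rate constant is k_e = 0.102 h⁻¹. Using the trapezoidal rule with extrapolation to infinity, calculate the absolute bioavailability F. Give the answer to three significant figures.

Trapezoidal AUC_0→11.5 (oral tablet):
  [0→0.5]: (0.00+6.53)/2 × 0.5 = 1.6325
  [0.5→2.5]: (6.53+16.56)/2 × 2 = 23.09
  [2.5→8.5]: (16.56+11.91)/2 × 6 = 85.41
  [8.5→11.5]: (11.91+8.83)/2 × 3 = 31.11
  Sum = 141.2425 mcg/mL·h
Tail: C_last/k_e = 8.83/0.102 = 86.569
AUC_0→∞ (oral tablet) = 141.2425 + 86.569 = 227.8115 mcg/mL·h
F = (AUC_ev/D_ev)/(AUC_iv/D_iv) = (227.8115/500)/(221/200) = 0.455623/1.105 = 0.4123

F = 0.412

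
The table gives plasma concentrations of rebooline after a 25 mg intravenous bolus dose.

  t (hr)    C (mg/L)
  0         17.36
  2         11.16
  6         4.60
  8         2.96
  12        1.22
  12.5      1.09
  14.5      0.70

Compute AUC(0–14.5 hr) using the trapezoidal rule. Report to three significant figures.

AUC = 78.3 mg/L·hr

Trapezoidal AUC_0→14.5:
  [0→2]: (17.36+11.16)/2 × 2 = 28.52
  [2→6]: (11.16+4.60)/2 × 4 = 31.52
  [6→8]: (4.60+2.96)/2 × 2 = 7.56
  [8→12]: (2.96+1.22)/2 × 4 = 8.36
  [12→12.5]: (1.22+1.09)/2 × 0.5 = 0.5775
  [12.5→14.5]: (1.09+0.70)/2 × 2 = 1.79
  Sum = 78.3275 mg/L·hr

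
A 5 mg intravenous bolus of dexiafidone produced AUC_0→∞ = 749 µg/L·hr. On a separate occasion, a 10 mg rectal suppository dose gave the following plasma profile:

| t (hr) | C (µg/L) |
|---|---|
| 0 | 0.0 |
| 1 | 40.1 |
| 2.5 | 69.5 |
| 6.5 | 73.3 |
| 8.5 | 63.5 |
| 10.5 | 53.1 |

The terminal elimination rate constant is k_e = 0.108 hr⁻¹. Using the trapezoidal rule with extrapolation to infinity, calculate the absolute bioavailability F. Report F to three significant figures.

F = 0.756

Trapezoidal AUC_0→10.5 (rectal suppository):
  [0→1]: (0.0+40.1)/2 × 1 = 20.05
  [1→2.5]: (40.1+69.5)/2 × 1.5 = 82.2
  [2.5→6.5]: (69.5+73.3)/2 × 4 = 285.6
  [6.5→8.5]: (73.3+63.5)/2 × 2 = 136.8
  [8.5→10.5]: (63.5+53.1)/2 × 2 = 116.6
  Sum = 641.25 µg/L·hr
Tail: C_last/k_e = 53.1/0.108 = 491.667
AUC_0→∞ (rectal suppository) = 641.25 + 491.667 = 1132.917 µg/L·hr
F = (AUC_ev/D_ev)/(AUC_iv/D_iv) = (1132.917/10)/(749/5) = 113.2917/149.8 = 0.7563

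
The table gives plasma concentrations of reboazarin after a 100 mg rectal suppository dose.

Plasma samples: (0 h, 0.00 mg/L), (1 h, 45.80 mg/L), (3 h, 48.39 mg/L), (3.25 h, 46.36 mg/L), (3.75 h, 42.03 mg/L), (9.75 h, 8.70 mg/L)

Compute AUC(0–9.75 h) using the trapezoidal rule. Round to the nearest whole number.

AUC = 303 mg/L·h

Trapezoidal AUC_0→9.75:
  [0→1]: (0.00+45.80)/2 × 1 = 22.9
  [1→3]: (45.80+48.39)/2 × 2 = 94.19
  [3→3.25]: (48.39+46.36)/2 × 0.25 = 11.84375
  [3.25→3.75]: (46.36+42.03)/2 × 0.5 = 22.0975
  [3.75→9.75]: (42.03+8.70)/2 × 6 = 152.19
  Sum = 303.22125 mg/L·h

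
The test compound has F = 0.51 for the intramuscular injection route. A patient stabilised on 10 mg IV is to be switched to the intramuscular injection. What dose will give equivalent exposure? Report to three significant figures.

D_intramuscular = 19.6 mg

For equal systemic exposure: F × D_ev = D_iv
D_ev = D_iv / F = 10 / 0.51 = 19.6078 mg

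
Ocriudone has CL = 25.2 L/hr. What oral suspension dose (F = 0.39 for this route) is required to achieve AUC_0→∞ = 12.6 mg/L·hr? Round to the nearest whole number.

Dose = CL × AUC_0→∞ / F
     = 25.2 × 12.6 / 0.39 = 814.154 mg

Dose = 814 mg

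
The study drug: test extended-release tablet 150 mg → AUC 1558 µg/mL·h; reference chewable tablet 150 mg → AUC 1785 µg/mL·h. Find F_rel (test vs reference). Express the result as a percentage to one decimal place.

F_rel = (AUC_test/D_test) / (AUC_ref/D_ref)
      = (1558/150) / (1785/150)
      = 10.3867 / 11.9 = 0.8728 = 87.28%

F_rel = 87.3%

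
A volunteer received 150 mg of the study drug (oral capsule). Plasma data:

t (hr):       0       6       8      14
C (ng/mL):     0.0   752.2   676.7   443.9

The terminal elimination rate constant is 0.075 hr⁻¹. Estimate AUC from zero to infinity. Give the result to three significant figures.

AUC = 13000 ng/mL·hr

Trapezoidal AUC_0→14:
  [0→6]: (0.0+752.2)/2 × 6 = 2256.6
  [6→8]: (752.2+676.7)/2 × 2 = 1428.9
  [8→14]: (676.7+443.9)/2 × 6 = 3361.8
  Sum = 7047.3 ng/mL·hr
Extrapolated tail: C_last / k_e = 443.9 / 0.075 = 5918.667
AUC_0→∞ = 7047.3 + 5918.667 = 12965.967 ng/mL·hr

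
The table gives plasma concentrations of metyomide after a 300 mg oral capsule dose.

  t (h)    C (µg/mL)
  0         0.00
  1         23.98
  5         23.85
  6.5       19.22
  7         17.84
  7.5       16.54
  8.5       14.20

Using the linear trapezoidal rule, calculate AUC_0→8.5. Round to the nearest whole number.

Trapezoidal AUC_0→8.5:
  [0→1]: (0.00+23.98)/2 × 1 = 11.99
  [1→5]: (23.98+23.85)/2 × 4 = 95.66
  [5→6.5]: (23.85+19.22)/2 × 1.5 = 32.3025
  [6.5→7]: (19.22+17.84)/2 × 0.5 = 9.265
  [7→7.5]: (17.84+16.54)/2 × 0.5 = 8.595
  [7.5→8.5]: (16.54+14.20)/2 × 1 = 15.37
  Sum = 173.1825 µg/mL·h

AUC = 173 µg/mL·h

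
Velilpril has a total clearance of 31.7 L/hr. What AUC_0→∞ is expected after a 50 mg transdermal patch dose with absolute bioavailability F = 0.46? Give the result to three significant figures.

AUC_0→∞ = F × Dose / CL
        = 0.46 × 50 / 31.7 = 0.725552 mg/L·hr

AUC = 0.726 mg/L·hr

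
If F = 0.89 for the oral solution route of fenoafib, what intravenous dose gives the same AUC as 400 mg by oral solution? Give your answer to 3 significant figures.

Systemic exposure from an extravascular dose = F × D_ev, so the equivalent IV dose is F × D_ev.
D_iv = F × D_ev = 0.89 × 400 = 356 mg

D_iv = 356 mg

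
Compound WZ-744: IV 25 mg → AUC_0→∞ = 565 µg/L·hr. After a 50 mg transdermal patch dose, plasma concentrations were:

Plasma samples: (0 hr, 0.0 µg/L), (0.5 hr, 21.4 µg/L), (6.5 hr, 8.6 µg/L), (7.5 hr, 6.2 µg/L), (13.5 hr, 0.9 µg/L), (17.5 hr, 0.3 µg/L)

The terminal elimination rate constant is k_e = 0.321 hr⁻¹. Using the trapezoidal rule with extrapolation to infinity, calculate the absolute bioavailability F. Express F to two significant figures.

Trapezoidal AUC_0→17.5 (transdermal patch):
  [0→0.5]: (0.0+21.4)/2 × 0.5 = 5.35
  [0.5→6.5]: (21.4+8.6)/2 × 6 = 90.0
  [6.5→7.5]: (8.6+6.2)/2 × 1 = 7.4
  [7.5→13.5]: (6.2+0.9)/2 × 6 = 21.3
  [13.5→17.5]: (0.9+0.3)/2 × 4 = 2.4
  Sum = 126.45 µg/L·hr
Tail: C_last/k_e = 0.3/0.321 = 0.935
AUC_0→∞ (transdermal patch) = 126.45 + 0.935 = 127.385 µg/L·hr
F = (AUC_ev/D_ev)/(AUC_iv/D_iv) = (127.385/50)/(565/25) = 2.5477/22.6 = 0.1127

F = 0.11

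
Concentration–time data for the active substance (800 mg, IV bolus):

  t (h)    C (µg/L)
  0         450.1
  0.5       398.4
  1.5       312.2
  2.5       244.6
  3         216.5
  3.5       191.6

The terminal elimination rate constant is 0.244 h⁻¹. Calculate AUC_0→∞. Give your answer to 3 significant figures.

AUC = 1850 µg/L·h

Trapezoidal AUC_0→3.5:
  [0→0.5]: (450.1+398.4)/2 × 0.5 = 212.125
  [0.5→1.5]: (398.4+312.2)/2 × 1 = 355.3
  [1.5→2.5]: (312.2+244.6)/2 × 1 = 278.4
  [2.5→3]: (244.6+216.5)/2 × 0.5 = 115.275
  [3→3.5]: (216.5+191.6)/2 × 0.5 = 102.025
  Sum = 1063.125 µg/L·h
Extrapolated tail: C_last / k_e = 191.6 / 0.244 = 785.246
AUC_0→∞ = 1063.125 + 785.246 = 1848.371 µg/L·h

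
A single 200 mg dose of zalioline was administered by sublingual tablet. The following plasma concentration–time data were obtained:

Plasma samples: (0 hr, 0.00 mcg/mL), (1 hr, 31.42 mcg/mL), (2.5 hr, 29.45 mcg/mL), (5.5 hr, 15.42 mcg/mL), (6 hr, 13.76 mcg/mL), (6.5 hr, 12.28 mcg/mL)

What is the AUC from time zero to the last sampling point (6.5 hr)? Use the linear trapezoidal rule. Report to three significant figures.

Trapezoidal AUC_0→6.5:
  [0→1]: (0.00+31.42)/2 × 1 = 15.71
  [1→2.5]: (31.42+29.45)/2 × 1.5 = 45.6525
  [2.5→5.5]: (29.45+15.42)/2 × 3 = 67.305
  [5.5→6]: (15.42+13.76)/2 × 0.5 = 7.295
  [6→6.5]: (13.76+12.28)/2 × 0.5 = 6.51
  Sum = 142.4725 mcg/mL·hr

AUC = 142 mcg/mL·hr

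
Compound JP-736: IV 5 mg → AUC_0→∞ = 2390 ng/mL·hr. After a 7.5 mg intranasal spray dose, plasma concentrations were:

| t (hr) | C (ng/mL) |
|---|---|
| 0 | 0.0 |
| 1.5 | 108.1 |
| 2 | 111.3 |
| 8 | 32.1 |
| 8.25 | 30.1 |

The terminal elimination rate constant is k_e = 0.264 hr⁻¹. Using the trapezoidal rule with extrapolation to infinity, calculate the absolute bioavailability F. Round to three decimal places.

Trapezoidal AUC_0→8.25 (intranasal spray):
  [0→1.5]: (0.0+108.1)/2 × 1.5 = 81.075
  [1.5→2]: (108.1+111.3)/2 × 0.5 = 54.85
  [2→8]: (111.3+32.1)/2 × 6 = 430.2
  [8→8.25]: (32.1+30.1)/2 × 0.25 = 7.775
  Sum = 573.9 ng/mL·hr
Tail: C_last/k_e = 30.1/0.264 = 114.015
AUC_0→∞ (intranasal spray) = 573.9 + 114.015 = 687.915 ng/mL·hr
F = (AUC_ev/D_ev)/(AUC_iv/D_iv) = (687.915/7.5)/(2390/5) = 91.722/478 = 0.1919

F = 0.192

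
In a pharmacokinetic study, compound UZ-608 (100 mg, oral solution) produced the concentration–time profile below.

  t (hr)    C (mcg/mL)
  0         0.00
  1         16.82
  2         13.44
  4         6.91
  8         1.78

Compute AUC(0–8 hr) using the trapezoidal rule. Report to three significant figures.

AUC = 61.3 mcg/mL·hr

Trapezoidal AUC_0→8:
  [0→1]: (0.00+16.82)/2 × 1 = 8.41
  [1→2]: (16.82+13.44)/2 × 1 = 15.13
  [2→4]: (13.44+6.91)/2 × 2 = 20.35
  [4→8]: (6.91+1.78)/2 × 4 = 17.38
  Sum = 61.27 mcg/mL·hr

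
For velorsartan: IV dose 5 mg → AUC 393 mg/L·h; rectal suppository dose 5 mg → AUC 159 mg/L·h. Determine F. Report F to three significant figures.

F = 0.405

F = (AUC_ev / D_ev) / (AUC_iv / D_iv)
  = (159/5) / (393/5)
  = 31.8 / 78.6 = 0.4046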